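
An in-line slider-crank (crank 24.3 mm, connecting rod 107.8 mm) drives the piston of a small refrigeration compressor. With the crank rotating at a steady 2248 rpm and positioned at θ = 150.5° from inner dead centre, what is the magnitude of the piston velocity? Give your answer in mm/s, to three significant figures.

2260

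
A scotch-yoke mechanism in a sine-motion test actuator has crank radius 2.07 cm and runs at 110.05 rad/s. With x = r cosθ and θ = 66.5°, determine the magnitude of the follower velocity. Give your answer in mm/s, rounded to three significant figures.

ω = 110 rad/s
x = r cosθ ⇒ ẋ = −rω sinθ.
|v| = rω|sinθ| = 0.0207·110·|sin 66.5°| = 2.0891 m/s = 2089.1 mm/s.

2090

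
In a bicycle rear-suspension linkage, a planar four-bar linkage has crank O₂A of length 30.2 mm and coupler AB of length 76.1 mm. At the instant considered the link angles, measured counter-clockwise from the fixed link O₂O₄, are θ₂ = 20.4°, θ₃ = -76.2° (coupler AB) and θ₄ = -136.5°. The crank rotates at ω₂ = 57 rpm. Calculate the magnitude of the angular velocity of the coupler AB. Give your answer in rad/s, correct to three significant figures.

1.07

ω₂ = 5.969 rad/s (from 57 rpm).
Differentiating the loop-closure r₂e^{iθ₂}+r₃e^{iθ₃}=r₁+r₄e^{iθ₄} gives r₂ω₂e^{iθ₂}+r₃ω₃e^{iθ₃}=r₄ω₄e^{iθ₄}.
Eliminating the other unknown: ω₃ = r₂ω₂ sin(θ₄−θ₂) / [r₃ sin(θ₃−θ₄)].
Numerator sine = -0.39234; denominator sine = +0.86863.
Result = 0.0302·5.969·(-0.39234) / (0.0761·(+0.86863)) = -1.0699 rad/s; magnitude 1.0699 rad/s.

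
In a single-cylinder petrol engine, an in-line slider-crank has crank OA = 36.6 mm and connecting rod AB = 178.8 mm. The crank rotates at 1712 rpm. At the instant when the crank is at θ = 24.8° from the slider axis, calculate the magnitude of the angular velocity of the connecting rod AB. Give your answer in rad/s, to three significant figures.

ω = 179.3 rad/s (converted from 1712 rpm).
The rod makes angle φ with the slider axis where L sinφ = r sinθ; differentiating, L cosφ·φ̇ = r ω cosθ.
L cosφ = √(L² − r² sin²θ) = 0.17814 m.
|ω_rod| = r ω |cosθ| / √(L² − r² sin²θ) = 0.0366·179.3·0.90778/0.17814 = 33.437 rad/s.

33.4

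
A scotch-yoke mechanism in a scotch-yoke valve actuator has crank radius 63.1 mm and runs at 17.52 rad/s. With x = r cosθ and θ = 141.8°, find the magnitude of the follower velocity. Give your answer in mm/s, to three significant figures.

684

ω = 17.52 rad/s
x = r cosθ ⇒ ẋ = −rω sinθ.
|v| = rω|sinθ| = 0.0631·17.52·|sin 141.8°| = 0.68366 m/s = 683.66 mm/s.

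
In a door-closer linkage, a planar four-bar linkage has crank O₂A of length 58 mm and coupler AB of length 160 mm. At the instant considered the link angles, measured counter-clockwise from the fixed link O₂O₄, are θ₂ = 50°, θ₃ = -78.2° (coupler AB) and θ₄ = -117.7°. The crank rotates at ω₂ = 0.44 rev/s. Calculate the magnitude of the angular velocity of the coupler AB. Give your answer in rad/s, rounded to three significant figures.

0.336

ω₂ = 2.765 rad/s (from 0.44 rev/s).
Differentiating the loop-closure r₂e^{iθ₂}+r₃e^{iθ₃}=r₁+r₄e^{iθ₄} gives r₂ω₂e^{iθ₂}+r₃ω₃e^{iθ₃}=r₄ω₄e^{iθ₄}.
Eliminating the other unknown: ω₃ = r₂ω₂ sin(θ₄−θ₂) / [r₃ sin(θ₃−θ₄)].
Numerator sine = -0.21303; denominator sine = +0.63608.
Result = 0.058·2.765·(-0.21303) / (0.16·(+0.63608)) = -0.33564 rad/s; magnitude 0.33564 rad/s.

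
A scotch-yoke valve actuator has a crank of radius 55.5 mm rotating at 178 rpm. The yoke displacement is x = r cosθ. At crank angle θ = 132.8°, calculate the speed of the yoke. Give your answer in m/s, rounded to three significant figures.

ω = 18.64 rad/s (from 178 rpm).
x = r cosθ ⇒ ẋ = −rω sinθ.
|v| = rω|sinθ| = 0.0555·18.64·|sin 132.8°| = 0.75906 m/s.

0.759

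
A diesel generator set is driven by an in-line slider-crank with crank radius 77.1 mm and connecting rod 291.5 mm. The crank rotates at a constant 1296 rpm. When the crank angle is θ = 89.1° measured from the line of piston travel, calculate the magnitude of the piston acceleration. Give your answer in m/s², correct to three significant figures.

367

ω = 2π·1296/60 = 135.7 rad/s
x(θ) = r cosθ + √(L² − r² sin²θ); with ω constant, a = ω²·d²x/dθ².
d²x/dθ² = −r cosθ − r²(cos2θ)/√u − r⁴ sin²2θ/(4u^{3/2}),  u = L² − r² sin²θ = 0.0790293 m².
Substituting r = 0.0771 m, L = 0.2915 m, θ = 89.1°: d²x/dθ² = +0.019923 m.
a = ω²·d²x/dθ² = (135.7)²·(+0.019923) = +366.97 m/s²;  |a| = 366.97 m/s².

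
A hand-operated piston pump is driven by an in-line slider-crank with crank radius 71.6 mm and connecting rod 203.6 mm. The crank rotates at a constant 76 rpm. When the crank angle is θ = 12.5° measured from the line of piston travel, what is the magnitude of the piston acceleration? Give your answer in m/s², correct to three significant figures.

5.89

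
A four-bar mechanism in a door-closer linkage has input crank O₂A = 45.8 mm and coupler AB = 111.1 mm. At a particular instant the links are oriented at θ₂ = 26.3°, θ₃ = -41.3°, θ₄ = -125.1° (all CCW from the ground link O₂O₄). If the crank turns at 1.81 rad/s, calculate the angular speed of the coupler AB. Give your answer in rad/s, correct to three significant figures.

0.359

ω₂ = 1.81 rad/s
Differentiating the loop-closure r₂e^{iθ₂}+r₃e^{iθ₃}=r₁+r₄e^{iθ₄} gives r₂ω₂e^{iθ₂}+r₃ω₃e^{iθ₃}=r₄ω₄e^{iθ₄}.
Eliminating the other unknown: ω₃ = r₂ω₂ sin(θ₄−θ₂) / [r₃ sin(θ₃−θ₄)].
Numerator sine = -0.47869; denominator sine = +0.99415.
Result = 0.0458·1.81·(-0.47869) / (0.1111·(+0.99415)) = -0.35928 rad/s; magnitude 0.35928 rad/s.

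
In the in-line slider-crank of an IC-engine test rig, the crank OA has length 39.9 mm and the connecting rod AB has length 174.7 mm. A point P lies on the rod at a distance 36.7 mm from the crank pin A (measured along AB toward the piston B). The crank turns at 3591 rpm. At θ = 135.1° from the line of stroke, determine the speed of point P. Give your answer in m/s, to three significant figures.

13.2

ω = 376 rad/s.  Crank-pin speed |V_A| = rω = 15.004 m/s, perpendicular to OA.
Rod angle: sinφ = −(r/L) sinθ ⇒ φ = -9.277°; ω_rod = −rω cosθ/√(L²−r²sin²θ) = +61.643 rad/s.
V_P = V_A + ω_rod × AP, with AP = 0.0367 m along the rod.
Components: V_Px = −rω sinθ − a·ω_rod·sinφ = -10.226 m/s;  V_Py = rω cosθ + a·ω_rod·cosφ = -8.3955 m/s.
|V_P| = √(V_Px² + V_Py²) = 13.231 m/s.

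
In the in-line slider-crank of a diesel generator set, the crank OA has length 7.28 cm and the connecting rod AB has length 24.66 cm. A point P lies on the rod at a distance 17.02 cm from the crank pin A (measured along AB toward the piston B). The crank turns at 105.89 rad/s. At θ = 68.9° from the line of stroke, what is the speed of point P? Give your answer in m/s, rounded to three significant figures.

7.79

ω = 105.9 rad/s.  Crank-pin speed |V_A| = rω = 7.7088 m/s, perpendicular to OA.
Rod angle: sinφ = −(r/L) sinθ ⇒ φ = -15.987°; ω_rod = −rω cosθ/√(L²−r²sin²θ) = -11.706 rad/s.
V_P = V_A + ω_rod × AP, with AP = 0.1702 m along the rod.
Components: V_Px = −rω sinθ − a·ω_rod·sinφ = -7.7407 m/s;  V_Py = rω cosθ + a·ω_rod·cosφ = +0.85978 m/s.
|V_P| = √(V_Px² + V_Py²) = 7.7883 m/s.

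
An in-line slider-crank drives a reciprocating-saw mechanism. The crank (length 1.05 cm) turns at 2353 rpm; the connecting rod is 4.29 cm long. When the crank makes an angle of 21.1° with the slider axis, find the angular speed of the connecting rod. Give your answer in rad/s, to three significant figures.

56.5

ω = 246.4 rad/s (converted from 2353 rpm).
The rod makes angle φ with the slider axis where L sinφ = r sinθ; differentiating, L cosφ·φ̇ = r ω cosθ.
L cosφ = √(L² − r² sin²θ) = 0.042733 m.
|ω_rod| = r ω |cosθ| / √(L² − r² sin²θ) = 0.0105·246.4·0.93295/0.042733 = 56.485 rad/s.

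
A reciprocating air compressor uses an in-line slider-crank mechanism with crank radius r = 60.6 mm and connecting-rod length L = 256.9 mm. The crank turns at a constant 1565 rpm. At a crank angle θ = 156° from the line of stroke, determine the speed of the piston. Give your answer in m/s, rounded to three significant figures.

3.16

ω = 2π·1565/60 = 163.9 rad/s
For an in-line slider-crank, x = r cosθ + √(L² − r² sin²θ), so v = −rω sinθ·[1 + r cosθ/√(L² − r² sin²θ)].
With r = 0.0606 m, L = 0.2569 m, θ = 156°: √(L² − r² sin²θ) = 0.25571 m.
v = −0.0606·163.9·0.40674·[1 + 0.0606·-0.91355/0.25571] = -3.165 m/s.
|v| = 3.165 m/s.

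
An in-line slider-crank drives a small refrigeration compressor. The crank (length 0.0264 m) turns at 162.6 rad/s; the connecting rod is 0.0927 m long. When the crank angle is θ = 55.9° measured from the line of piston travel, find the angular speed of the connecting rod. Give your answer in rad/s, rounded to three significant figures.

ω = 162.6 rad/s
The rod makes angle φ with the slider axis where L sinφ = r sinθ; differentiating, L cosφ·φ̇ = r ω cosθ.
L cosφ = √(L² − r² sin²θ) = 0.090085 m.
|ω_rod| = r ω |cosθ| / √(L² − r² sin²θ) = 0.0264·162.6·0.56064/0.090085 = 26.715 rad/s.

26.7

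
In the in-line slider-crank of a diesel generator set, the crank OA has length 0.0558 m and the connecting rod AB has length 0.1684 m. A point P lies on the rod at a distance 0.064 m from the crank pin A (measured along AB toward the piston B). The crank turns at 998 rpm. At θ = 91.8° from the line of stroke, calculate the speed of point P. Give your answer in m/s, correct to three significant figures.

5.81

ω = 104.5 rad/s.  Crank-pin speed |V_A| = rω = 5.8317 m/s, perpendicular to OA.
Rod angle: sinφ = −(r/L) sinθ ⇒ φ = -19.341°; ω_rod = −rω cosθ/√(L²−r²sin²θ) = +1.1528 rad/s.
V_P = V_A + ω_rod × AP, with AP = 0.064 m along the rod.
Components: V_Px = −rω sinθ − a·ω_rod·sinφ = -5.8044 m/s;  V_Py = rω cosθ + a·ω_rod·cosφ = -0.11356 m/s.
|V_P| = √(V_Px² + V_Py²) = 5.8055 m/s.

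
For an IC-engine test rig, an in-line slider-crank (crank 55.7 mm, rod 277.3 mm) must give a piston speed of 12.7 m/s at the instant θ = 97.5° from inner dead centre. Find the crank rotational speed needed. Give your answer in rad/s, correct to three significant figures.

236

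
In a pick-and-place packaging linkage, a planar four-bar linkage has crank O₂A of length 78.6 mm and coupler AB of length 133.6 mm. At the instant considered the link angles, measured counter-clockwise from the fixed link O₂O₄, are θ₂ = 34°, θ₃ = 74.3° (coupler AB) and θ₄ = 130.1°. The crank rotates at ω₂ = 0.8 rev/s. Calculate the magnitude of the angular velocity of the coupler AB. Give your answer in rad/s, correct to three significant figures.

3.56

ω₂ = 5.027 rad/s (from 0.8 rev/s).
Differentiating the loop-closure r₂e^{iθ₂}+r₃e^{iθ₃}=r₁+r₄e^{iθ₄} gives r₂ω₂e^{iθ₂}+r₃ω₃e^{iθ₃}=r₄ω₄e^{iθ₄}.
Eliminating the other unknown: ω₃ = r₂ω₂ sin(θ₄−θ₂) / [r₃ sin(θ₃−θ₄)].
Numerator sine = +0.99434; denominator sine = -0.82708.
Result = 0.0786·5.027·(+0.99434) / (0.1336·(-0.82708)) = -3.5553 rad/s; magnitude 3.5553 rad/s.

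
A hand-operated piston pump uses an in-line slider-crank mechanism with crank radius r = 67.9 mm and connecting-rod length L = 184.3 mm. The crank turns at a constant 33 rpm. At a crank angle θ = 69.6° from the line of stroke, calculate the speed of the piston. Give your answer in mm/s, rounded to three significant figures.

ω = 2π·33/60 = 3.456 rad/s
For an in-line slider-crank, x = r cosθ + √(L² − r² sin²θ), so v = −rω sinθ·[1 + r cosθ/√(L² − r² sin²θ)].
With r = 0.0679 m, L = 0.1843 m, θ = 69.6°: √(L² − r² sin²θ) = 0.17296 m.
v = −0.0679·3.456·0.93728·[1 + 0.0679·0.34857/0.17296] = -0.25002 m/s.
|v| = 0.25002 m/s = 250.02 mm/s.

250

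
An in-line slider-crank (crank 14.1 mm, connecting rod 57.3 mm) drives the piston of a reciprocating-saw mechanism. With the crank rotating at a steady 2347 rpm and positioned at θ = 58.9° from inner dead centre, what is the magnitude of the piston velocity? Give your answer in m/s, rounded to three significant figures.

ω = 2π·2347/60 = 245.8 rad/s
For an in-line slider-crank, x = r cosθ + √(L² − r² sin²θ), so v = −rω sinθ·[1 + r cosθ/√(L² − r² sin²θ)].
With r = 0.0141 m, L = 0.0573 m, θ = 58.9°: √(L² − r² sin²θ) = 0.056014 m.
v = −0.0141·245.8·0.85627·[1 + 0.0141·0.51653/0.056014] = -3.3532 m/s.
|v| = 3.3532 m/s.

3.35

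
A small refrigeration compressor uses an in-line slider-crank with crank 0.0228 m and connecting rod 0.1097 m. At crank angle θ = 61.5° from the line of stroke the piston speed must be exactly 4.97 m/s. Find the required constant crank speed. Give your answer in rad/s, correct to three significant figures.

225

For an in-line slider-crank, |v_piston| = rω|sinθ|·[1 + r cosθ/√(L² − r² sin²θ)].
With r = 0.0228 m, L = 0.1097 m, θ = 61.5°: the bracketed kinematic factor |dx/dθ| = 0.022058 m.
ω = v/|dx/dθ| = 4.97/0.022058 = 225.31 rad/s.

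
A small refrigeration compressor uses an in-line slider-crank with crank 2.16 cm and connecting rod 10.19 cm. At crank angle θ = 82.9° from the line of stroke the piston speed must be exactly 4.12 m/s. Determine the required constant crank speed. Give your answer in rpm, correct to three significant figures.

1790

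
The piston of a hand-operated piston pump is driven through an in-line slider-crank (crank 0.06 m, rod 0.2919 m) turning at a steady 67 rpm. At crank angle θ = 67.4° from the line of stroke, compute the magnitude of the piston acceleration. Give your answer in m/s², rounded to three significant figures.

0.703

ω = 2π·67/60 = 7.016 rad/s
x(θ) = r cosθ + √(L² − r² sin²θ); with ω constant, a = ω²·d²x/dθ².
d²x/dθ² = −r cosθ − r²(cos2θ)/√u − r⁴ sin²2θ/(4u^{3/2}),  u = L² − r² sin²θ = 0.0821373 m².
Substituting r = 0.06 m, L = 0.2919 m, θ = 67.4°: d²x/dθ² = -0.014276 m.
a = ω²·d²x/dθ² = (7.016)²·(-0.014276) = -0.70277 m/s²;  |a| = 0.70277 m/s².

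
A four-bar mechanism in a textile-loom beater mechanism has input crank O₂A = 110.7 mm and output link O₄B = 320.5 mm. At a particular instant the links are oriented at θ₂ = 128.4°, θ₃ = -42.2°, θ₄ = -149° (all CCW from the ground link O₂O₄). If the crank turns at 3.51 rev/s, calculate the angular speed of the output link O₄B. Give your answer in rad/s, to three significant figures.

1.30

ω₂ = 22.05 rad/s (from 3.51 rev/s).
Differentiating the loop-closure r₂e^{iθ₂}+r₃e^{iθ₃}=r₁+r₄e^{iθ₄} gives r₂ω₂e^{iθ₂}+r₃ω₃e^{iθ₃}=r₄ω₄e^{iθ₄}.
Eliminating the other unknown: ω₄ = r₂ω₂ sin(θ₂−θ₃) / [r₄ sin(θ₄−θ₃)].
Numerator sine = +0.16333; denominator sine = -0.95732.
Result = 0.1107·22.05·(+0.16333) / (0.3205·(-0.95732)) = -1.2996 rad/s; magnitude 1.2996 rad/s.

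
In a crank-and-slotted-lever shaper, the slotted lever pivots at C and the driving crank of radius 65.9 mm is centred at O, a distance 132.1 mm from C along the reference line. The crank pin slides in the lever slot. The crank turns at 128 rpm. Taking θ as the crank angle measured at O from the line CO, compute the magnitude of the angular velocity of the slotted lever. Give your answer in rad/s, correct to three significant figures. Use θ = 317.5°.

ω = 13.4 rad/s (from 128 rpm).
Crank pin A relative to C: A = (d + r cosθ, r sinθ); lever angle φ = atan2(r sinθ, d + r cosθ).
Differentiating tanφ: φ̇ = rω(d cosθ + r)/(d² + r² + 2dr cosθ).
d² + r² + 2dr cosθ = |CA|² = 0.0346298 m²;  d cosθ + r = +0.16329 m.
|ω_lever| = |0.0659·13.4·+0.16329| / 0.0346298 = 4.1653 rad/s.

4.17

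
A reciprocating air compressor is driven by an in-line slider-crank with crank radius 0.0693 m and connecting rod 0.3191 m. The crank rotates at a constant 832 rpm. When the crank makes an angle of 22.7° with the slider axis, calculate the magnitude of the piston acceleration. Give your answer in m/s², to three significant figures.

ω = 2π·832/60 = 87.13 rad/s
x(θ) = r cosθ + √(L² − r² sin²θ); with ω constant, a = ω²·d²x/dθ².
d²x/dθ² = −r cosθ − r²(cos2θ)/√u − r⁴ sin²2θ/(4u^{3/2}),  u = L² − r² sin²θ = 0.10111 m².
Substituting r = 0.0693 m, L = 0.3191 m, θ = 22.7°: d²x/dθ² = -0.074628 m.
a = ω²·d²x/dθ² = (87.13)²·(-0.074628) = -566.5 m/s²;  |a| = 566.5 m/s².

567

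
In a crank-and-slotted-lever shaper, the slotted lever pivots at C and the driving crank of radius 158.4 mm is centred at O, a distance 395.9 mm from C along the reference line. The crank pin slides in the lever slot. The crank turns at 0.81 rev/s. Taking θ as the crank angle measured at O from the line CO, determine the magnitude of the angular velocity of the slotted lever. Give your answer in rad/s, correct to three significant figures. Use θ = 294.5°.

ω = 5.089 rad/s (from 0.81 rev/s).
Crank pin A relative to C: A = (d + r cosθ, r sinθ); lever angle φ = atan2(r sinθ, d + r cosθ).
Differentiating tanφ: φ̇ = rω(d cosθ + r)/(d² + r² + 2dr cosθ).
d² + r² + 2dr cosθ = |CA|² = 0.233839 m²;  d cosθ + r = +0.32258 m.
|ω_lever| = |0.1584·5.089·+0.32258| / 0.233839 = 1.1121 rad/s.

1.11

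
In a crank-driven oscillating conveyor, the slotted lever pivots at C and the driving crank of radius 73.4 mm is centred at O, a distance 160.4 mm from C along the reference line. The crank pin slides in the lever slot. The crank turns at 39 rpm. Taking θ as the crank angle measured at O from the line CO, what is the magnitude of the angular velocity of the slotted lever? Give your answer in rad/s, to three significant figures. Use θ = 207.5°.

ω = 4.084 rad/s (from 39 rpm).
Crank pin A relative to C: A = (d + r cosθ, r sinθ); lever angle φ = atan2(r sinθ, d + r cosθ).
Differentiating tanφ: φ̇ = rω(d cosθ + r)/(d² + r² + 2dr cosθ).
d² + r² + 2dr cosθ = |CA|² = 0.0102295 m²;  d cosθ + r = -0.068877 m.
|ω_lever| = |0.0734·4.084·-0.068877| / 0.0102295 = 2.0184 rad/s.

2.02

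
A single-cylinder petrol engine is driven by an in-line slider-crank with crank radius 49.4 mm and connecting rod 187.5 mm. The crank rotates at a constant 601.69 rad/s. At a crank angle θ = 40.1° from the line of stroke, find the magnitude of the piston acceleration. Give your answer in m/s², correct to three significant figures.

ω = 601.7 rad/s
x(θ) = r cosθ + √(L² − r² sin²θ); with ω constant, a = ω²·d²x/dθ².
d²x/dθ² = −r cosθ − r²(cos2θ)/√u − r⁴ sin²2θ/(4u^{3/2}),  u = L² − r² sin²θ = 0.0341438 m².
Substituting r = 0.0494 m, L = 0.1875 m, θ = 40.1°: d²x/dθ² = -0.040264 m.
a = ω²·d²x/dθ² = (601.7)²·(-0.040264) = -14577 m/s²;  |a| = 14577 m/s².

14600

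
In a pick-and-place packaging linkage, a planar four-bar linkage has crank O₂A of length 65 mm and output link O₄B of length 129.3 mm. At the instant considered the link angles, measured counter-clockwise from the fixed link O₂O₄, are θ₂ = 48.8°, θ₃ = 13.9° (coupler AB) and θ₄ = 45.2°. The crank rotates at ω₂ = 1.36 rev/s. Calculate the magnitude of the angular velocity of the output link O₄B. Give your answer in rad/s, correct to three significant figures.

4.73

ω₂ = 8.545 rad/s (from 1.36 rev/s).
Differentiating the loop-closure r₂e^{iθ₂}+r₃e^{iθ₃}=r₁+r₄e^{iθ₄} gives r₂ω₂e^{iθ₂}+r₃ω₃e^{iθ₃}=r₄ω₄e^{iθ₄}.
Eliminating the other unknown: ω₄ = r₂ω₂ sin(θ₂−θ₃) / [r₄ sin(θ₄−θ₃)].
Numerator sine = +0.57215; denominator sine = +0.51952.
Result = 0.065·8.545·(+0.57215) / (0.1293·(+0.51952)) = +4.7308 rad/s; magnitude 4.7308 rad/s.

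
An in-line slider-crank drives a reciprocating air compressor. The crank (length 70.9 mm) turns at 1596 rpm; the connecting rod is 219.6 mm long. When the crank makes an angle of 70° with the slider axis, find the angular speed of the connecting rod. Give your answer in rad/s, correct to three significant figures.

ω = 167.1 rad/s (converted from 1596 rpm).
The rod makes angle φ with the slider axis where L sinφ = r sinθ; differentiating, L cosφ·φ̇ = r ω cosθ.
L cosφ = √(L² − r² sin²θ) = 0.20925 m.
|ω_rod| = r ω |cosθ| / √(L² − r² sin²θ) = 0.0709·167.1·0.34202/0.20925 = 19.368 rad/s.

19.4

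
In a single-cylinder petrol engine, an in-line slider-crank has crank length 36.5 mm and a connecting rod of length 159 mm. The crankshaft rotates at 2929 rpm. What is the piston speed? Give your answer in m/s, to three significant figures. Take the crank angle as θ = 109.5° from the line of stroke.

9.72

ω = 2π·2929/60 = 306.7 rad/s
For an in-line slider-crank, x = r cosθ + √(L² − r² sin²θ), so v = −rω sinθ·[1 + r cosθ/√(L² − r² sin²θ)].
With r = 0.0365 m, L = 0.159 m, θ = 109.5°: √(L² − r² sin²θ) = 0.15523 m.
v = −0.0365·306.7·0.94264·[1 + 0.0365·-0.33381/0.15523] = -9.725 m/s.
|v| = 9.725 m/s.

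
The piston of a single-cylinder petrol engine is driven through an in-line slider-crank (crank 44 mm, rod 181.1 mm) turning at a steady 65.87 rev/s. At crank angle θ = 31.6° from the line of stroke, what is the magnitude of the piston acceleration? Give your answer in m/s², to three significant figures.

7270

ω = 2π·65.9 = 413.9 rad/s
x(θ) = r cosθ + √(L² − r² sin²θ); with ω constant, a = ω²·d²x/dθ².
d²x/dθ² = −r cosθ − r²(cos2θ)/√u − r⁴ sin²2θ/(4u^{3/2}),  u = L² − r² sin²θ = 0.0322657 m².
Substituting r = 0.044 m, L = 0.1811 m, θ = 31.6°: d²x/dθ² = -0.042464 m.
a = ω²·d²x/dθ² = (413.9)²·(-0.042464) = -7273.8 m/s²;  |a| = 7273.8 m/s².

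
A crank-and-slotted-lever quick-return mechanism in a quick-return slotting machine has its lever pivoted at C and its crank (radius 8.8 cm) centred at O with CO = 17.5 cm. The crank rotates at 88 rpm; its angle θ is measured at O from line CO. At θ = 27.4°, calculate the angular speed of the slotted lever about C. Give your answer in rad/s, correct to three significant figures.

ω = 9.215 rad/s (from 88 rpm).
Crank pin A relative to C: A = (d + r cosθ, r sinθ); lever angle φ = atan2(r sinθ, d + r cosθ).
Differentiating tanφ: φ̇ = rω(d cosθ + r)/(d² + r² + 2dr cosθ).
d² + r² + 2dr cosθ = |CA|² = 0.0657137 m²;  d cosθ + r = +0.24337 m.
|ω_lever| = |0.088·9.215·+0.24337| / 0.0657137 = 3.0033 rad/s.

3.00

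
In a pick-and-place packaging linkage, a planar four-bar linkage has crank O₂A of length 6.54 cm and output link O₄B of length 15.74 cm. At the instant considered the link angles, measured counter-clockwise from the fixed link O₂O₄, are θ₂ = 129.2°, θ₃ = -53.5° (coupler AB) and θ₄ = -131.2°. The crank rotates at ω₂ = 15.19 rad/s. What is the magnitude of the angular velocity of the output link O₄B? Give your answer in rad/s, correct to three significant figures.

ω₂ = 15.19 rad/s
Differentiating the loop-closure r₂e^{iθ₂}+r₃e^{iθ₃}=r₁+r₄e^{iθ₄} gives r₂ω₂e^{iθ₂}+r₃ω₃e^{iθ₃}=r₄ω₄e^{iθ₄}.
Eliminating the other unknown: ω₄ = r₂ω₂ sin(θ₂−θ₃) / [r₄ sin(θ₄−θ₃)].
Numerator sine = -0.04711; denominator sine = -0.97705.
Result = 0.0654·15.19·(-0.04711) / (0.1574·(-0.97705)) = +0.3043 rad/s; magnitude 0.3043 rad/s.

0.304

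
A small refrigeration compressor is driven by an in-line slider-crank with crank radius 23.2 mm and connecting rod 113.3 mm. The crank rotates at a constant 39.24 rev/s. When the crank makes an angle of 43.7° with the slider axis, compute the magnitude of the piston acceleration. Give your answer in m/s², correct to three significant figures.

ω = 2π·39.2 = 246.6 rad/s
x(θ) = r cosθ + √(L² − r² sin²θ); with ω constant, a = ω²·d²x/dθ².
d²x/dθ² = −r cosθ − r²(cos2θ)/√u − r⁴ sin²2θ/(4u^{3/2}),  u = L² − r² sin²θ = 0.01258 m².
Substituting r = 0.0232 m, L = 0.1133 m, θ = 43.7°: d²x/dθ² = -0.017042 m.
a = ω²·d²x/dθ² = (246.6)²·(-0.017042) = -1035.9 m/s²;  |a| = 1035.9 m/s².

1040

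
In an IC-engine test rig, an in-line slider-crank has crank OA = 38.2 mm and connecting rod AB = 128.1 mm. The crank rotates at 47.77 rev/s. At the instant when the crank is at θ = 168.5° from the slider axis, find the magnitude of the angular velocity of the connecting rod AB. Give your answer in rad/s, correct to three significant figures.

ω = 300.1 rad/s (converted from 47.77 rev/s).
The rod makes angle φ with the slider axis where L sinφ = r sinθ; differentiating, L cosφ·φ̇ = r ω cosθ.
L cosφ = √(L² − r² sin²θ) = 0.12787 m.
|ω_rod| = r ω |cosθ| / √(L² − r² sin²θ) = 0.0382·300.1·0.97992/0.12787 = 87.864 rad/s.

87.9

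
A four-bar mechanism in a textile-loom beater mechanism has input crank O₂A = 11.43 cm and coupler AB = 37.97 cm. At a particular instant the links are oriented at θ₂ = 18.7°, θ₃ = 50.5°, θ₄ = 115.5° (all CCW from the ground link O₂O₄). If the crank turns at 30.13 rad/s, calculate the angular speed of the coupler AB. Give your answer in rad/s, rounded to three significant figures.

9.94

ω₂ = 30.13 rad/s
Differentiating the loop-closure r₂e^{iθ₂}+r₃e^{iθ₃}=r₁+r₄e^{iθ₄} gives r₂ω₂e^{iθ₂}+r₃ω₃e^{iθ₃}=r₄ω₄e^{iθ₄}.
Eliminating the other unknown: ω₃ = r₂ω₂ sin(θ₄−θ₂) / [r₃ sin(θ₃−θ₄)].
Numerator sine = +0.99297; denominator sine = -0.90631.
Result = 0.1143·30.13·(+0.99297) / (0.3797·(-0.90631)) = -9.9372 rad/s; magnitude 9.9372 rad/s.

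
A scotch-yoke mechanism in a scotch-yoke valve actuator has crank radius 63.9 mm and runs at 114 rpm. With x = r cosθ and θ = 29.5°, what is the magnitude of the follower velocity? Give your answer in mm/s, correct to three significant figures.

376

ω = 11.94 rad/s (from 114 rpm).
x = r cosθ ⇒ ẋ = −rω sinθ.
|v| = rω|sinθ| = 0.0639·11.94·|sin 29.5°| = 0.37564 m/s = 375.64 mm/s.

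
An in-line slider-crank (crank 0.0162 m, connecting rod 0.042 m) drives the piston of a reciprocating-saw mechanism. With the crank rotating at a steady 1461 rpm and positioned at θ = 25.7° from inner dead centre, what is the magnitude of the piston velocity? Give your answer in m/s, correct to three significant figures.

ω = 2π·1461/60 = 153 rad/s
For an in-line slider-crank, x = r cosθ + √(L² − r² sin²θ), so v = −rω sinθ·[1 + r cosθ/√(L² − r² sin²θ)].
With r = 0.0162 m, L = 0.042 m, θ = 25.7°: √(L² − r² sin²θ) = 0.041408 m.
v = −0.0162·153·0.43366·[1 + 0.0162·0.90108/0.041408] = -1.4537 m/s.
|v| = 1.4537 m/s.

1.45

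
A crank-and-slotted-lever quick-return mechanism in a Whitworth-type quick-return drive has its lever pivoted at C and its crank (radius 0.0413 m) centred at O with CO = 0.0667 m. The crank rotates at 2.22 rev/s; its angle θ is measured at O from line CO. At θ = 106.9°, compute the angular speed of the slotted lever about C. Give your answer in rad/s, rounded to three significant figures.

ω = 13.95 rad/s (from 2.22 rev/s).
Crank pin A relative to C: A = (d + r cosθ, r sinθ); lever angle φ = atan2(r sinθ, d + r cosθ).
Differentiating tanφ: φ̇ = rω(d cosθ + r)/(d² + r² + 2dr cosθ).
d² + r² + 2dr cosθ = |CA|² = 0.00455298 m²;  d cosθ + r = +0.02191 m.
|ω_lever| = |0.0413·13.95·+0.02191| / 0.00455298 = 2.7723 rad/s.

2.77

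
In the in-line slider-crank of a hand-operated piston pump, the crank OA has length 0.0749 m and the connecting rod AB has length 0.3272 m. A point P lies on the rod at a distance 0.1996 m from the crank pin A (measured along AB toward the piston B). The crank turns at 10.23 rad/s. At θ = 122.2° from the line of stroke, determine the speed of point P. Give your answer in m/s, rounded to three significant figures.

ω = 10.23 rad/s.  Crank-pin speed |V_A| = rω = 0.76623 m/s, perpendicular to OA.
Rod angle: sinφ = −(r/L) sinθ ⇒ φ = -11.169°; ω_rod = −rω cosθ/√(L²−r²sin²θ) = +1.272 rad/s.
V_P = V_A + ω_rod × AP, with AP = 0.1996 m along the rod.
Components: V_Px = −rω sinθ − a·ω_rod·sinφ = -0.5992 m/s;  V_Py = rω cosθ + a·ω_rod·cosφ = -0.15923 m/s.
|V_P| = √(V_Px² + V_Py²) = 0.61999 m/s.

0.620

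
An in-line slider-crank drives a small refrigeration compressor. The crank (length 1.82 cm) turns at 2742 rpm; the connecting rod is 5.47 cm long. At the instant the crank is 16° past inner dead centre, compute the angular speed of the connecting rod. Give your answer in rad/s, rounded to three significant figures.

92.2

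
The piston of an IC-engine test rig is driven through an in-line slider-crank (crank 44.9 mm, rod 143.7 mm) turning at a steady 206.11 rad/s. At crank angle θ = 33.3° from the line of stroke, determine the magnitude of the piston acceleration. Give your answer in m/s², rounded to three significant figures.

ω = 206.1 rad/s
x(θ) = r cosθ + √(L² − r² sin²θ); with ω constant, a = ω²·d²x/dθ².
d²x/dθ² = −r cosθ − r²(cos2θ)/√u − r⁴ sin²2θ/(4u^{3/2}),  u = L² − r² sin²θ = 0.020042 m².
Substituting r = 0.0449 m, L = 0.1437 m, θ = 33.3°: d²x/dθ² = -0.043485 m.
a = ω²·d²x/dθ² = (206.1)²·(-0.043485) = -1847.3 m/s²;  |a| = 1847.3 m/s².

1850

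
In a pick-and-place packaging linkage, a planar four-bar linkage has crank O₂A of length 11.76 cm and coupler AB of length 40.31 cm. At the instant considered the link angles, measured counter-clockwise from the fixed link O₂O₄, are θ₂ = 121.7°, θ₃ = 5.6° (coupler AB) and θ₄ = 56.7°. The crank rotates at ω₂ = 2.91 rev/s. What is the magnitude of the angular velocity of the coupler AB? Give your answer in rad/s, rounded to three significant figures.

6.21

ω₂ = 18.28 rad/s (from 2.91 rev/s).
Differentiating the loop-closure r₂e^{iθ₂}+r₃e^{iθ₃}=r₁+r₄e^{iθ₄} gives r₂ω₂e^{iθ₂}+r₃ω₃e^{iθ₃}=r₄ω₄e^{iθ₄}.
Eliminating the other unknown: ω₃ = r₂ω₂ sin(θ₄−θ₂) / [r₃ sin(θ₃−θ₄)].
Numerator sine = -0.90631; denominator sine = -0.77824.
Result = 0.1176·18.28·(-0.90631) / (0.4031·(-0.77824)) = +6.2119 rad/s; magnitude 6.2119 rad/s.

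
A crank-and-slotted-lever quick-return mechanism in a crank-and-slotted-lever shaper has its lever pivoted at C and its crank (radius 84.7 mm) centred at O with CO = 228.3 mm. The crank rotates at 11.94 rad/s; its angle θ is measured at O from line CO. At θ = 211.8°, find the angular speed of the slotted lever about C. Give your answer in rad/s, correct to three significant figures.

4.18

ω = 11.94 rad/s
Crank pin A relative to C: A = (d + r cosθ, r sinθ); lever angle φ = atan2(r sinθ, d + r cosθ).
Differentiating tanφ: φ̇ = rω(d cosθ + r)/(d² + r² + 2dr cosθ).
d² + r² + 2dr cosθ = |CA|² = 0.0264262 m²;  d cosθ + r = -0.10933 m.
|ω_lever| = |0.0847·11.94·-0.10933| / 0.0264262 = 4.184 rad/s.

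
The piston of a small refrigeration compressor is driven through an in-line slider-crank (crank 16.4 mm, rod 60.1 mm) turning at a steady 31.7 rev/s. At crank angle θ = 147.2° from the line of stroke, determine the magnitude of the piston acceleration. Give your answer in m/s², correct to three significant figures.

ω = 2π·31.7 = 199.2 rad/s
x(θ) = r cosθ + √(L² − r² sin²θ); with ω constant, a = ω²·d²x/dθ².
d²x/dθ² = −r cosθ − r²(cos2θ)/√u − r⁴ sin²2θ/(4u^{3/2}),  u = L² − r² sin²θ = 0.00353308 m².
Substituting r = 0.0164 m, L = 0.0601 m, θ = 147.2°: d²x/dθ² = +0.011845 m.
a = ω²·d²x/dθ² = (199.2)²·(+0.011845) = +469.89 m/s²;  |a| = 469.89 m/s².

470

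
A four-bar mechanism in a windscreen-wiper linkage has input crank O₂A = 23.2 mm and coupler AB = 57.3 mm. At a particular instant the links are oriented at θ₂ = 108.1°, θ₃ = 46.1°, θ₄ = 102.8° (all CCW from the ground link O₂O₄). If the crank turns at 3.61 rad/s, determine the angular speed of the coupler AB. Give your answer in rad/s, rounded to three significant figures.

0.162

ω₂ = 3.61 rad/s
Differentiating the loop-closure r₂e^{iθ₂}+r₃e^{iθ₃}=r₁+r₄e^{iθ₄} gives r₂ω₂e^{iθ₂}+r₃ω₃e^{iθ₃}=r₄ω₄e^{iθ₄}.
Eliminating the other unknown: ω₃ = r₂ω₂ sin(θ₄−θ₂) / [r₃ sin(θ₃−θ₄)].
Numerator sine = -0.09237; denominator sine = -0.83581.
Result = 0.0232·3.61·(-0.09237) / (0.0573·(-0.83581)) = +0.16154 rad/s; magnitude 0.16154 rad/s.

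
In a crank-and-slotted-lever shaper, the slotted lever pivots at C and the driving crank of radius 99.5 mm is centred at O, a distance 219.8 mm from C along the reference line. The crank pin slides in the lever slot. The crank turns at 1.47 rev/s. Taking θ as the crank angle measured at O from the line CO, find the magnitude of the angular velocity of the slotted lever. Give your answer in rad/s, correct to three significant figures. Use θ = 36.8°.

2.72

ω = 9.236 rad/s (from 1.47 rev/s).
Crank pin A relative to C: A = (d + r cosθ, r sinθ); lever angle φ = atan2(r sinθ, d + r cosθ).
Differentiating tanφ: φ̇ = rω(d cosθ + r)/(d² + r² + 2dr cosθ).
d² + r² + 2dr cosθ = |CA|² = 0.0932364 m²;  d cosθ + r = +0.2755 m.
|ω_lever| = |0.0995·9.236·+0.2755| / 0.0932364 = 2.7155 rad/s.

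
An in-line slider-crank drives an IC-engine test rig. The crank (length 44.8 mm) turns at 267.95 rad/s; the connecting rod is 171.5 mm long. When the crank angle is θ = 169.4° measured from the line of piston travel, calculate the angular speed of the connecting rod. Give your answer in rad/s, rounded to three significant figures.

68.9

ω = 267.9 rad/s
The rod makes angle φ with the slider axis where L sinφ = r sinθ; differentiating, L cosφ·φ̇ = r ω cosθ.
L cosφ = √(L² − r² sin²θ) = 0.1713 m.
|ω_rod| = r ω |cosθ| / √(L² − r² sin²θ) = 0.0448·267.9·0.98294/0.1713 = 68.88 rad/s.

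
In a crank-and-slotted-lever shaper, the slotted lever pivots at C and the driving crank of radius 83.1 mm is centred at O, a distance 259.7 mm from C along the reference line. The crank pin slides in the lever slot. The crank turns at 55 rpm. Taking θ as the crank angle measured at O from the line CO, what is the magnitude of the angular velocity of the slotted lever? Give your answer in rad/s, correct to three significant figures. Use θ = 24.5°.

ω = 5.76 rad/s (from 55 rpm).
Crank pin A relative to C: A = (d + r cosθ, r sinθ); lever angle φ = atan2(r sinθ, d + r cosθ).
Differentiating tanφ: φ̇ = rω(d cosθ + r)/(d² + r² + 2dr cosθ).
d² + r² + 2dr cosθ = |CA|² = 0.113626 m²;  d cosθ + r = +0.31942 m.
|ω_lever| = |0.0831·5.76·+0.31942| / 0.113626 = 1.3455 rad/s.

1.35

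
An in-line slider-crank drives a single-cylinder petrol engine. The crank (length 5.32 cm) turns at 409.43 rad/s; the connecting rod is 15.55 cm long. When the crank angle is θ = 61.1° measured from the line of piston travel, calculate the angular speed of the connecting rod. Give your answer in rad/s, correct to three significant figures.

ω = 409.4 rad/s
The rod makes angle φ with the slider axis where L sinφ = r sinθ; differentiating, L cosφ·φ̇ = r ω cosθ.
L cosφ = √(L² − r² sin²θ) = 0.14836 m.
|ω_rod| = r ω |cosθ| / √(L² − r² sin²θ) = 0.0532·409.4·0.48328/0.14836 = 70.953 rad/s.

71.0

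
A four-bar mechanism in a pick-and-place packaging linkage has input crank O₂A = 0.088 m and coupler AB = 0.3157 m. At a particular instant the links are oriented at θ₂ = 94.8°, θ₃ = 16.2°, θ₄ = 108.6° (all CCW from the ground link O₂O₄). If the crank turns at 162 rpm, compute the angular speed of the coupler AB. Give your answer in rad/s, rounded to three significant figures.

ω₂ = 16.96 rad/s (from 162 rpm).
Differentiating the loop-closure r₂e^{iθ₂}+r₃e^{iθ₃}=r₁+r₄e^{iθ₄} gives r₂ω₂e^{iθ₂}+r₃ω₃e^{iθ₃}=r₄ω₄e^{iθ₄}.
Eliminating the other unknown: ω₃ = r₂ω₂ sin(θ₄−θ₂) / [r₃ sin(θ₃−θ₄)].
Numerator sine = +0.23853; denominator sine = -0.99912.
Result = 0.088·16.96·(+0.23853) / (0.3157·(-0.99912)) = -1.129 rad/s; magnitude 1.129 rad/s.

1.13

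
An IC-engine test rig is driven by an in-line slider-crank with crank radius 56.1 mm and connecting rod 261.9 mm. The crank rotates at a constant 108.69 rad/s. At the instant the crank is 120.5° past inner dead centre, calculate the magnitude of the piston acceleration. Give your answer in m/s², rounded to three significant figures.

405

ω = 108.7 rad/s
x(θ) = r cosθ + √(L² − r² sin²θ); with ω constant, a = ω²·d²x/dθ².
d²x/dθ² = −r cosθ − r²(cos2θ)/√u − r⁴ sin²2θ/(4u^{3/2}),  u = L² − r² sin²θ = 0.0662551 m².
Substituting r = 0.0561 m, L = 0.2619 m, θ = 120.5°: d²x/dθ² = +0.03429 m.
a = ω²·d²x/dθ² = (108.7)²·(+0.03429) = +405.08 m/s²;  |a| = 405.08 m/s².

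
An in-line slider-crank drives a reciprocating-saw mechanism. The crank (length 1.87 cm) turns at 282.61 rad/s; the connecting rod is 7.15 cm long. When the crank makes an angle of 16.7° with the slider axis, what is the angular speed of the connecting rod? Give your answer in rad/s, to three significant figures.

71.0

ω = 282.6 rad/s
The rod makes angle φ with the slider axis where L sinφ = r sinθ; differentiating, L cosφ·φ̇ = r ω cosθ.
L cosφ = √(L² − r² sin²θ) = 0.071298 m.
|ω_rod| = r ω |cosθ| / √(L² − r² sin²θ) = 0.0187·282.6·0.95782/0.071298 = 70.997 rad/s.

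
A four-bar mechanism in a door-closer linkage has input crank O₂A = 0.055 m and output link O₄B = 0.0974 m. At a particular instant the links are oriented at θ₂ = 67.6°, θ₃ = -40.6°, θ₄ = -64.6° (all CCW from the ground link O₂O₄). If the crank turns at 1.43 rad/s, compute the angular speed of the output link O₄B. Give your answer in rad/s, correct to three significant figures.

1.89

ω₂ = 1.43 rad/s
Differentiating the loop-closure r₂e^{iθ₂}+r₃e^{iθ₃}=r₁+r₄e^{iθ₄} gives r₂ω₂e^{iθ₂}+r₃ω₃e^{iθ₃}=r₄ω₄e^{iθ₄}.
Eliminating the other unknown: ω₄ = r₂ω₂ sin(θ₂−θ₃) / [r₄ sin(θ₄−θ₃)].
Numerator sine = +0.94997; denominator sine = -0.40674.
Result = 0.055·1.43·(+0.94997) / (0.0974·(-0.40674)) = -1.886 rad/s; magnitude 1.886 rad/s.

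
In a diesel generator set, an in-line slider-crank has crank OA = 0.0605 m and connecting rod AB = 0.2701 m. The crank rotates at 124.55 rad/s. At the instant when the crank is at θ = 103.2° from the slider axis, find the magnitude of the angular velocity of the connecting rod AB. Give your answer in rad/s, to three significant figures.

6.53

ω = 124.5 rad/s
The rod makes angle φ with the slider axis where L sinφ = r sinθ; differentiating, L cosφ·φ̇ = r ω cosθ.
L cosφ = √(L² − r² sin²θ) = 0.2636 m.
|ω_rod| = r ω |cosθ| / √(L² − r² sin²θ) = 0.0605·124.5·0.22835/0.2636 = 6.5277 rad/s.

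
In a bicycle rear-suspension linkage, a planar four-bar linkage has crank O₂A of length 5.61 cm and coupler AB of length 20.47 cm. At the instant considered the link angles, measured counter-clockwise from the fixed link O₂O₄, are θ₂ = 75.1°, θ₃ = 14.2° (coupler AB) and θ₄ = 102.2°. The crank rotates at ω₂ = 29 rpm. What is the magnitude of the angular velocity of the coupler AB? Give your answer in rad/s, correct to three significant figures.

0.379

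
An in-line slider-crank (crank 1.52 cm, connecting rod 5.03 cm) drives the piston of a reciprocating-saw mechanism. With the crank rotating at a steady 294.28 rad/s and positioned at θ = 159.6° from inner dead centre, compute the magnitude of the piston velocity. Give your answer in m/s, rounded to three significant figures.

ω = 294.3 rad/s
For an in-line slider-crank, x = r cosθ + √(L² − r² sin²θ), so v = −rω sinθ·[1 + r cosθ/√(L² − r² sin²θ)].
With r = 0.0152 m, L = 0.0503 m, θ = 159.6°: √(L² − r² sin²θ) = 0.05002 m.
v = −0.0152·294.3·0.34857·[1 + 0.0152·-0.93728/0.05002] = -1.1151 m/s.
|v| = 1.1151 m/s.

1.12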